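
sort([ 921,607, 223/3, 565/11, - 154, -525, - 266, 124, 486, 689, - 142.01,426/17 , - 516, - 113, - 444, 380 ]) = [ - 525, - 516, -444, - 266, - 154, - 142.01,- 113,426/17, 565/11,223/3,  124, 380, 486, 607, 689, 921 ] 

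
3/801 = 1/267 =0.00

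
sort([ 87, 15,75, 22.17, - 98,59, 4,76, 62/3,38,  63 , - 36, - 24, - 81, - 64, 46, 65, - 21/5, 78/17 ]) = [ - 98 , - 81, - 64, - 36, - 24, - 21/5, 4, 78/17,15,62/3,  22.17,38,46,59, 63,65, 75, 76, 87]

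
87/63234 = 29/21078 = 0.00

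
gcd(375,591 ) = 3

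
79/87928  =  79/87928 = 0.00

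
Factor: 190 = 2^1*5^1*19^1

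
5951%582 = 131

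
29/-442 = -29/442 = -0.07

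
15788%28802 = 15788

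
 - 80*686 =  - 54880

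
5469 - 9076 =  - 3607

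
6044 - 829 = 5215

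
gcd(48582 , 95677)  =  1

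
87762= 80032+7730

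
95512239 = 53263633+42248606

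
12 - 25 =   -  13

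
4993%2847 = 2146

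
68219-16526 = 51693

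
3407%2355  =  1052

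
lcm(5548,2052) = 149796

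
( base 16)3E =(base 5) 222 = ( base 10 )62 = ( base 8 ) 76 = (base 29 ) 24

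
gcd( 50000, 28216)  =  8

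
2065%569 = 358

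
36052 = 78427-42375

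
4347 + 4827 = 9174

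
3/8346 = 1/2782 = 0.00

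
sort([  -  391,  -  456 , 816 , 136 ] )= [ - 456, - 391, 136, 816]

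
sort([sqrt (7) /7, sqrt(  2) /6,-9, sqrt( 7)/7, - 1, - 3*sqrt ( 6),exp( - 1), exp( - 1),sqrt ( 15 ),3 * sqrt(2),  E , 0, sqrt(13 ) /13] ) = [  -  9, - 3*sqrt(6), - 1,0,  sqrt( 2 )/6, sqrt ( 13)/13,exp(  -  1) , exp( - 1 ),sqrt(7)/7,  sqrt( 7) /7  ,  E,  sqrt( 15),3*sqrt( 2 )]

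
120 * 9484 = 1138080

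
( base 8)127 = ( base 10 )87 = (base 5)322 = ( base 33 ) 2L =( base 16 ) 57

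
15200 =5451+9749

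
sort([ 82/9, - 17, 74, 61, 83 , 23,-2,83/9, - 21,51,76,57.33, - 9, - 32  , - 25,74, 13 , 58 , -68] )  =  [ - 68, - 32  , - 25, - 21, - 17,  -  9, - 2 , 82/9,83/9, 13, 23,51,57.33, 58, 61, 74,74  ,  76,  83 ] 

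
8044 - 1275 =6769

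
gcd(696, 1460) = 4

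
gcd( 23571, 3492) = 873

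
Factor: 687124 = 2^2*283^1*607^1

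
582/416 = 1 +83/208 = 1.40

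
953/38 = 25 + 3/38 = 25.08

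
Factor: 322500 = 2^2 * 3^1 * 5^4*43^1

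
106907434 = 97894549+9012885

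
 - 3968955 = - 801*4955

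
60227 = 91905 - 31678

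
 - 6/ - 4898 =3/2449=0.00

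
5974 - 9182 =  - 3208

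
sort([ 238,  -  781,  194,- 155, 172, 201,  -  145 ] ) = [ - 781, - 155,  -  145, 172, 194,201,238 ] 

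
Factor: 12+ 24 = 36 = 2^2 * 3^2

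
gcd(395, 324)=1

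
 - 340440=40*( - 8511) 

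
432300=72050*6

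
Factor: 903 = 3^1*7^1*43^1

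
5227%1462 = 841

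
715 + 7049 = 7764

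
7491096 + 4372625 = 11863721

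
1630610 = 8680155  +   -7049545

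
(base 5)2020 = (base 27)9H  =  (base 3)100122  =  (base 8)404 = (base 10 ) 260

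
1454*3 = 4362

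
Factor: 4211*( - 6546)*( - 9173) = 252855634638 =2^1 * 3^1*1091^1 *4211^1 * 9173^1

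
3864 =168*23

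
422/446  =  211/223 = 0.95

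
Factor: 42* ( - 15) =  -2^1*3^2*5^1 * 7^1  =  - 630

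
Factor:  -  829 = - 829^1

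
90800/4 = 22700 = 22700.00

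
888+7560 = 8448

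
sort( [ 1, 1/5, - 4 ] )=[-4,1/5, 1]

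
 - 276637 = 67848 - 344485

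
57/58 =57/58 = 0.98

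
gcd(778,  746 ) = 2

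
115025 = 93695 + 21330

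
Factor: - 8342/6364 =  - 97/74 = - 2^(  -  1)*37^( -1 )*97^1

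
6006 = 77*78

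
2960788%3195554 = 2960788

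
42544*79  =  3360976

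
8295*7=58065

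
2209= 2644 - 435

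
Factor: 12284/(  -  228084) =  - 37/687 = - 3^( - 1)*37^1*229^( - 1)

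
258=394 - 136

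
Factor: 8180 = 2^2*5^1  *409^1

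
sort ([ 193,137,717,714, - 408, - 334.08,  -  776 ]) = [-776, - 408,-334.08, 137,193,  714, 717 ]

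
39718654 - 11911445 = 27807209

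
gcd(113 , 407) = 1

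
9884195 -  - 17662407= 27546602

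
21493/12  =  1791  +  1/12=1791.08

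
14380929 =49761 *289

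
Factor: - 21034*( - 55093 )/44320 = 2^( - 4)*5^( - 1 ) * 13^1*37^1*277^(-1 ) * 809^1 * 1489^1 = 579413081/22160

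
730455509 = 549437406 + 181018103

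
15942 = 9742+6200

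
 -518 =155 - 673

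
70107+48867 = 118974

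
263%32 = 7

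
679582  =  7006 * 97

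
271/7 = 271/7 = 38.71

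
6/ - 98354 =-1+49174/49177  =  - 0.00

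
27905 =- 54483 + 82388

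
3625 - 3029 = 596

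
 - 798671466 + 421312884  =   - 377358582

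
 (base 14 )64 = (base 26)3A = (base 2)1011000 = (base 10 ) 88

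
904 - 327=577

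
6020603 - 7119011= - 1098408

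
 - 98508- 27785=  - 126293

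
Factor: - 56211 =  - 3^1*41^1*457^1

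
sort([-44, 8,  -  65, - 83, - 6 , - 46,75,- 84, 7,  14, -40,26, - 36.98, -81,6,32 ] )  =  [-84 , - 83, - 81, - 65, - 46,  -  44, - 40,-36.98, -6, 6,7, 8 , 14,26, 32,75]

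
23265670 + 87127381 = 110393051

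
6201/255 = 24 + 27/85 = 24.32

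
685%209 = 58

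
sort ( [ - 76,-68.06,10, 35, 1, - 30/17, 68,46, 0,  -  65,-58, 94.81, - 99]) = [ - 99, - 76,- 68.06,  -  65 , - 58 , - 30/17, 0 , 1, 10,35,  46, 68, 94.81]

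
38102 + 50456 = 88558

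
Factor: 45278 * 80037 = 2^1*3^2*8893^1* 22639^1 = 3623915286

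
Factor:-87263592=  - 2^3*3^1 * 13^1*389^1*719^1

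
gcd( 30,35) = 5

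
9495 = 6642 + 2853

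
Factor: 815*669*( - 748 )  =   - 2^2 * 3^1 * 5^1*11^1  *17^1*163^1*223^1 = -407835780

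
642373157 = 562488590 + 79884567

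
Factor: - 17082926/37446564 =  - 8541463/18723282= - 2^( - 1 )*3^( - 1)*7^1*17^1*71777^1*3120547^( - 1)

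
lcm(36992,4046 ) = 258944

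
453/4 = 113 + 1/4 = 113.25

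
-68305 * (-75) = 5122875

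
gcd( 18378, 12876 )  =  6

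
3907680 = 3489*1120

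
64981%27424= 10133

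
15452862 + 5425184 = 20878046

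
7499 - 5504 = 1995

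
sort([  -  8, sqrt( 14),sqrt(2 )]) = [ - 8, sqrt (2),sqrt(14) ] 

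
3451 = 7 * 493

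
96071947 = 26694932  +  69377015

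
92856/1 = 92856 = 92856.00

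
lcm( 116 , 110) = 6380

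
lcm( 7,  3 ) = 21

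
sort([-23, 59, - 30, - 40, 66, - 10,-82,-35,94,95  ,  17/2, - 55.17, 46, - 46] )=[ - 82,-55.17,  -  46, -40, - 35, - 30, - 23, - 10, 17/2,46,59,66, 94, 95] 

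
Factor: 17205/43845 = 31/79 =31^1*79^(-1)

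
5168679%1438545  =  853044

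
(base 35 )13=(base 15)28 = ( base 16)26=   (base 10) 38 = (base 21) 1H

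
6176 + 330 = 6506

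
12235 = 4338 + 7897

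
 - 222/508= - 1 + 143/254 = - 0.44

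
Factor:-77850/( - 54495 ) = 2^1*5^1*7^( - 1 ) = 10/7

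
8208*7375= 60534000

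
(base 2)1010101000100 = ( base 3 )21110122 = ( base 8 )12504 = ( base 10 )5444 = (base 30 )61e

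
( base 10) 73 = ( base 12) 61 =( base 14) 53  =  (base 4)1021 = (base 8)111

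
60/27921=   20/9307=0.00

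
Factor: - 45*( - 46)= 2070 =2^1*3^2*5^1*23^1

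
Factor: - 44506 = - 2^1 * 7^1*11^1*17^2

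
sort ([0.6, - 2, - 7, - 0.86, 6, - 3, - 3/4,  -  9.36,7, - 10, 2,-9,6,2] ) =[ - 10, -9.36 , - 9,-7, - 3,-2, - 0.86, - 3/4,  0.6, 2,2,6, 6,  7 ] 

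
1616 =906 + 710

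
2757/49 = 56 + 13/49 = 56.27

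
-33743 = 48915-82658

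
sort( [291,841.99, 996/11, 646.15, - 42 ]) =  [ - 42,996/11, 291,  646.15, 841.99 ] 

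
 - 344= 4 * ( - 86 ) 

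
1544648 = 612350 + 932298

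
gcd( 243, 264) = 3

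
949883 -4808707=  - 3858824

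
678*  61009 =41364102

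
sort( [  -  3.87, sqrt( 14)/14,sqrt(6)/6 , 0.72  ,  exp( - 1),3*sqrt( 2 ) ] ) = [  -  3.87, sqrt(14)/14, exp(  -  1 ), sqrt ( 6 ) /6, 0.72, 3*sqrt(2) ]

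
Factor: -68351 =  -68351^1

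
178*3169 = 564082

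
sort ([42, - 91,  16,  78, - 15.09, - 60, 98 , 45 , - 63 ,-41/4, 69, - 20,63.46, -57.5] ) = [ - 91, - 63, - 60, - 57.5,-20, - 15.09,-41/4,  16,42 , 45, 63.46,69 , 78,98]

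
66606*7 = 466242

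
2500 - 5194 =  - 2694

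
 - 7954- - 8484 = 530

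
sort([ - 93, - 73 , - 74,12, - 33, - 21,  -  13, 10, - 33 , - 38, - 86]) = [  -  93, - 86, - 74 , - 73,-38, - 33, -33, - 21,- 13,10,  12 ] 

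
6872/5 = 1374 + 2/5 =1374.40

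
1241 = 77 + 1164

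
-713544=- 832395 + 118851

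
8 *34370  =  274960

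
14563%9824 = 4739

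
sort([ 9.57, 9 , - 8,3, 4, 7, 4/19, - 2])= [-8, - 2,4/19, 3 , 4, 7,9, 9.57]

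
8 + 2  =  10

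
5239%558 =217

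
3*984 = 2952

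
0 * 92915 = 0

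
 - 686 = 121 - 807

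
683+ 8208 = 8891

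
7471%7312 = 159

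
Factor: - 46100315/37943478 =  - 2^( - 1)*3^( - 5) * 5^1*101^ ( -1)*677^1*773^( - 1)*13619^1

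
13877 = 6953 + 6924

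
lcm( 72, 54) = 216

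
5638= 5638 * 1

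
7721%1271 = 95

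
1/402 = 1/402 = 0.00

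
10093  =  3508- - 6585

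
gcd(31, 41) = 1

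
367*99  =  36333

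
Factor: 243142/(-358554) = -3^( - 1 )*7^( - 1)*8537^( - 1 )*121571^1 = -121571/179277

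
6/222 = 1/37=0.03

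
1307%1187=120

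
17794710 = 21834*815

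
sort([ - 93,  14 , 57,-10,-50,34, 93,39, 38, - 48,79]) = [ - 93,-50, - 48,-10 , 14, 34 , 38,39,57, 79, 93] 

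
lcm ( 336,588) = 2352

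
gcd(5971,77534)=1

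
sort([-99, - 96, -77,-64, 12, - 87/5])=[ - 99, - 96,-77,-64 , -87/5,  12 ]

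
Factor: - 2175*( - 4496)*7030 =2^5*3^1*5^3*19^1 * 29^1 * 37^1*281^1=68744964000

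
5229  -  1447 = 3782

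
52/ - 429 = -1 + 29/33 = - 0.12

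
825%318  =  189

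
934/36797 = 934/36797 = 0.03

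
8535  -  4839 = 3696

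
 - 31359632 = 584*( - 53698 ) 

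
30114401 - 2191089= 27923312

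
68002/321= 68002/321= 211.84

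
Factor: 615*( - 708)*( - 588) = 2^4*3^3*5^1*7^2*41^1*59^1 = 256026960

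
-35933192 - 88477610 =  - 124410802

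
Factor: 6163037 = 6163037^1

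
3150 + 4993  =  8143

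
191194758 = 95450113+95744645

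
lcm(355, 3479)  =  17395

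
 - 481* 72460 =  - 34853260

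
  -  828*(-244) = 202032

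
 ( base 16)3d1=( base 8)1721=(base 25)1E2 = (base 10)977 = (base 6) 4305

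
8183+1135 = 9318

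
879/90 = 9 + 23/30 = 9.77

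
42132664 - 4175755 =37956909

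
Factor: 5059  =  5059^1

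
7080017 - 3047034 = 4032983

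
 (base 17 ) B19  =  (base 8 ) 6205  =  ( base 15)e3a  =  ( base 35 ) 2lk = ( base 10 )3205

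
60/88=15/22 = 0.68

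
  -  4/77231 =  - 1 + 77227/77231 = - 0.00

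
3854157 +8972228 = 12826385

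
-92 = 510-602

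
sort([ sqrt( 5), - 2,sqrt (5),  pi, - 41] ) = [ - 41, - 2,sqrt( 5 ),sqrt( 5),pi ]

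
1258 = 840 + 418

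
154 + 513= 667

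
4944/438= 11 + 21/73 = 11.29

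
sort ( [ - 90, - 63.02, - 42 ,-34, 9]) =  [ - 90, - 63.02, - 42,-34, 9 ] 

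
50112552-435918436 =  - 385805884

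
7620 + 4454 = 12074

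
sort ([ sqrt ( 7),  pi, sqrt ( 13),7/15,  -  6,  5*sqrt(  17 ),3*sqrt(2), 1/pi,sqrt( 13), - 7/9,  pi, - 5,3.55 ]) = [ - 6, - 5,-7/9,1/pi, 7/15,sqrt ( 7),  pi,pi, 3.55, sqrt(13),sqrt(13),3*sqrt( 2 ), 5 *sqrt( 17 ) ] 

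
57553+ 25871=83424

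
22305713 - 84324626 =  - 62018913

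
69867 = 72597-2730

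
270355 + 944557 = 1214912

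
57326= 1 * 57326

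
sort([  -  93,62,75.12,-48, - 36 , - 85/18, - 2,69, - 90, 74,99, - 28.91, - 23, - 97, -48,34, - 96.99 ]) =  [ - 97, - 96.99, - 93, - 90,  -  48, - 48, - 36, -28.91, - 23, - 85/18, - 2 , 34,62,  69, 74, 75.12,99]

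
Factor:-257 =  - 257^1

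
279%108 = 63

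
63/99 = 7/11 =0.64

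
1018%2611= 1018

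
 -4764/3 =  - 1588 = - 1588.00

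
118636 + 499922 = 618558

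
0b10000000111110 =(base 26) c5c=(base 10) 8254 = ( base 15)26a4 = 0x203e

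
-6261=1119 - 7380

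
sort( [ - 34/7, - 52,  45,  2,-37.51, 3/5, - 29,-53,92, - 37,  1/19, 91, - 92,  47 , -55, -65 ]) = [  -  92, -65, - 55,- 53,-52, - 37.51,  -  37, - 29, - 34/7, 1/19  ,  3/5,  2, 45,47,  91,92 ]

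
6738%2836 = 1066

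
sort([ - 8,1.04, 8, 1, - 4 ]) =[ - 8, - 4, 1, 1.04, 8] 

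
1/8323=1/8323 = 0.00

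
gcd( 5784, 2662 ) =2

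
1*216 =216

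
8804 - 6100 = 2704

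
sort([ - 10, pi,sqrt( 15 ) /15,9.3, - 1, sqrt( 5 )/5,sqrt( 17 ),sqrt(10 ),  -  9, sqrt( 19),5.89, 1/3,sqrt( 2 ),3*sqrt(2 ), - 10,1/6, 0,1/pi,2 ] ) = [ - 10,-10,-9, - 1, 0,1/6, sqrt(15)/15,1/pi , 1/3,sqrt(5 )/5,sqrt( 2 ), 2, pi,sqrt(10), sqrt( 17 ),3*sqrt( 2), sqrt(19), 5.89,9.3]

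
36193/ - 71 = -36193/71  =  - 509.76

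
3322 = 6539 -3217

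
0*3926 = 0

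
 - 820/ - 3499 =820/3499 = 0.23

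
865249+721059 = 1586308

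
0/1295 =0=0.00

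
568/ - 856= - 1+36/107 = - 0.66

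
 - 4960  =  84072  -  89032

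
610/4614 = 305/2307 = 0.13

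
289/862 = 289/862 = 0.34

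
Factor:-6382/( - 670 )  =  3191/335 = 5^( - 1 )*67^(-1 ) *3191^1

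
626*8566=5362316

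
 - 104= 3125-3229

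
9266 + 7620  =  16886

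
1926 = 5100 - 3174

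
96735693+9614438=106350131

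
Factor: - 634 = - 2^1*317^1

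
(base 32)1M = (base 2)110110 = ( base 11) 4a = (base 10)54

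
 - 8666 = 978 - 9644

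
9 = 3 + 6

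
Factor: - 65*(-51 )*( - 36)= - 119340  =  -  2^2*3^3*5^1*13^1*17^1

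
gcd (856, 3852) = 428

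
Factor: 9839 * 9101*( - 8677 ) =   -  776979700303 = - 19^1*479^1*8677^1*9839^1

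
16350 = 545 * 30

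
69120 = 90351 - 21231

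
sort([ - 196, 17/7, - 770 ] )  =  [ - 770,-196,17/7 ]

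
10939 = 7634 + 3305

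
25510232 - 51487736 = -25977504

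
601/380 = 1 + 221/380 =1.58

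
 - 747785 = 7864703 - 8612488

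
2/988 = 1/494 = 0.00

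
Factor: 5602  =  2^1*2801^1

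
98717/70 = 98717/70 = 1410.24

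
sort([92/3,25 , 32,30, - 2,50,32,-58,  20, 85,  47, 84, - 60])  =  [ - 60, - 58,-2,20 , 25, 30,92/3,32,32, 47, 50,84 , 85]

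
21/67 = 21/67 =0.31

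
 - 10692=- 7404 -3288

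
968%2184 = 968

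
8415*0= 0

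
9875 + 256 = 10131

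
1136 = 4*284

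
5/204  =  5/204 =0.02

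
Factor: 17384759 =7^2 * 354791^1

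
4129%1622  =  885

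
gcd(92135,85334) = 1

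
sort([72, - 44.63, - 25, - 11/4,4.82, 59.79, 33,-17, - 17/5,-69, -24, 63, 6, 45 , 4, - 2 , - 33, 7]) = [ - 69,  -  44.63, - 33, - 25, - 24, - 17,-17/5, - 11/4, - 2, 4, 4.82, 6 , 7,33, 45, 59.79, 63 , 72 ] 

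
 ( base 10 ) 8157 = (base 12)4879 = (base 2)1111111011101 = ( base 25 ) D17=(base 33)7G6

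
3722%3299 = 423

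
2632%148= 116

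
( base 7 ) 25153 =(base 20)ga4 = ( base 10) 6604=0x19cc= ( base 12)39a4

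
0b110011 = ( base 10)51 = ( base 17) 30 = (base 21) 29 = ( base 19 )2D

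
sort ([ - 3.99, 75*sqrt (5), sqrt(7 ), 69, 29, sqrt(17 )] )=[-3.99,sqrt(7), sqrt( 17), 29, 69, 75*sqrt( 5) ]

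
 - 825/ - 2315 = 165/463 = 0.36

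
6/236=3/118 = 0.03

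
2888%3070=2888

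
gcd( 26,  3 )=1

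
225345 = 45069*5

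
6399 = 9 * 711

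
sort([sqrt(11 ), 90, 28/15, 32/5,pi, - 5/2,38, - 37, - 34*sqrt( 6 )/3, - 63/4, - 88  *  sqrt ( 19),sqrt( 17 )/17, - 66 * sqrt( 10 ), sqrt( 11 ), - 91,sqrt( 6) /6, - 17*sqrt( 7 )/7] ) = [ - 88* sqrt ( 19), - 66 * sqrt( 10 ),  -  91, - 37, - 34* sqrt(6 )/3 , - 63/4, - 17*sqrt ( 7 )/7, - 5/2,sqrt( 17) /17, sqrt( 6)/6,28/15, pi,sqrt (11),  sqrt ( 11), 32/5, 38,90 ]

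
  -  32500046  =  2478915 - 34978961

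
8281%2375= 1156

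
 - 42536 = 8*( - 5317 )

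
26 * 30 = 780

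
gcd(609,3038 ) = 7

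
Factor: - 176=-2^4*11^1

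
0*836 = 0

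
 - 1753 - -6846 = 5093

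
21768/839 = 21768/839 = 25.95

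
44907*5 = 224535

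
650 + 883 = 1533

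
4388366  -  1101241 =3287125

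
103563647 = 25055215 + 78508432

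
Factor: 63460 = 2^2 * 5^1*19^1*167^1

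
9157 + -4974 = 4183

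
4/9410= 2/4705=0.00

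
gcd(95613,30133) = 1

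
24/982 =12/491 = 0.02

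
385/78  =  385/78  =  4.94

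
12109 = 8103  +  4006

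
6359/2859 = 6359/2859   =  2.22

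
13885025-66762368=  - 52877343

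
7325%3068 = 1189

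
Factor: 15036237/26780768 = 2^( - 5) * 3^2*7^( - 1)* 1259^1*1327^1*119557^(  -  1)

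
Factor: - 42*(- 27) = 1134 = 2^1 * 3^4*7^1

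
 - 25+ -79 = -104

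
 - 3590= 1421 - 5011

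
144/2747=144/2747 = 0.05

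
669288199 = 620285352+49002847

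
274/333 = 274/333= 0.82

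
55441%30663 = 24778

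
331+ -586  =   - 255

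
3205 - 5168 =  -1963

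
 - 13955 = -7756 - 6199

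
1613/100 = 16 + 13/100 = 16.13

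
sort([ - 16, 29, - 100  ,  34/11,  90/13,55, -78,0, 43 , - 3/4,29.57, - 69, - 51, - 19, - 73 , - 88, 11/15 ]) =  [ - 100, - 88, - 78,- 73, - 69, - 51, - 19, - 16 ,-3/4 , 0,  11/15, 34/11,90/13, 29 , 29.57 , 43, 55] 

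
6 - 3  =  3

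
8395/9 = 8395/9 = 932.78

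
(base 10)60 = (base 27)26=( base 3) 2020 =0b111100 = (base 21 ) 2i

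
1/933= 1/933 = 0.00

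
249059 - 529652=-280593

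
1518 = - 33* (-46 )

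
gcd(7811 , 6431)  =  1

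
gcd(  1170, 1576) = 2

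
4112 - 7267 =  - 3155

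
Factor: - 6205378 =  -2^1*1627^1*1907^1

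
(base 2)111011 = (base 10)59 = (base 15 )3E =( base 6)135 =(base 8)73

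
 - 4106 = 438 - 4544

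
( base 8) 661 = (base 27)g1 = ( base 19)13F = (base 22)jf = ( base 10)433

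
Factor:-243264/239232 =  - 2^( - 1 )*89^( - 1)*181^1 =- 181/178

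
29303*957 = 28042971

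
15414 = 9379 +6035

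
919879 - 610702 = 309177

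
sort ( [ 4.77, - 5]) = [ - 5,  4.77] 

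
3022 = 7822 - 4800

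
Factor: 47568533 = 17^2*19^1*8663^1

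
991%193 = 26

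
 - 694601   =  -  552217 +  - 142384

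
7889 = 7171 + 718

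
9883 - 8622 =1261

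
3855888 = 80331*48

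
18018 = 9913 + 8105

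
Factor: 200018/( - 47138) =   -  157/37 = - 37^( - 1)*157^1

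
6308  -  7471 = -1163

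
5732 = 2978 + 2754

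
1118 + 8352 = 9470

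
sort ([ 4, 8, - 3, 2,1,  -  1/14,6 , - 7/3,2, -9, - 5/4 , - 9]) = [ - 9, - 9, - 3, - 7/3, - 5/4, - 1/14,1,  2, 2, 4,6,8]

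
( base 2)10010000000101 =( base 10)9221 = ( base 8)22005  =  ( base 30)A7B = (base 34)7x7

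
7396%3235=926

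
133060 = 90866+42194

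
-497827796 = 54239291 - 552067087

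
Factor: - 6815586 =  - 2^1*3^1*43^1*26417^1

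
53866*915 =49287390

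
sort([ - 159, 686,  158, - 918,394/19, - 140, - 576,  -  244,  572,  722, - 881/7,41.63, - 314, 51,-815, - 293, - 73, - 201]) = [-918, - 815,  -  576,- 314, - 293, - 244, - 201,-159, - 140, - 881/7, - 73, 394/19, 41.63, 51,158,  572 , 686, 722 ] 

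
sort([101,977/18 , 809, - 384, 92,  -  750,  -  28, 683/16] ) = [-750,-384, -28, 683/16, 977/18,92,101,809 ]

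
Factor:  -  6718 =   -  2^1*3359^1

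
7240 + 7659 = 14899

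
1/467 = 1/467 = 0.00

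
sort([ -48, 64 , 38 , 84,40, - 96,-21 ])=[ - 96, - 48, - 21, 38, 40,64,84 ]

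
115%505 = 115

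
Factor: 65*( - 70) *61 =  - 277550  =  - 2^1 *5^2*7^1*13^1*61^1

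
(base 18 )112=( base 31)b3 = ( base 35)9T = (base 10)344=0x158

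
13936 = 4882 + 9054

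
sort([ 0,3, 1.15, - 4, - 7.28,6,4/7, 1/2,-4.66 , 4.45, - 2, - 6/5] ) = [ - 7.28  ,  -  4.66,  -  4, - 2, - 6/5  ,  0, 1/2,4/7, 1.15, 3,4.45, 6] 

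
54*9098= 491292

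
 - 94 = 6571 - 6665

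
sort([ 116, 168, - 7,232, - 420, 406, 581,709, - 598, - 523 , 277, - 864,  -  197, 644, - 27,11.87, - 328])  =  [ - 864,-598,-523, - 420 , - 328, - 197, - 27,-7,11.87,116, 168,  232 , 277, 406, 581, 644,709]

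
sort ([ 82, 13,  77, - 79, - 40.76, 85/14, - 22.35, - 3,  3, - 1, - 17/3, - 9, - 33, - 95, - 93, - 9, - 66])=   [ - 95 , - 93, - 79,- 66, - 40.76, - 33, - 22.35, - 9, - 9, - 17/3,-3 , -1,3, 85/14,13,77,  82 ] 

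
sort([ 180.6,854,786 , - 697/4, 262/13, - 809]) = [ - 809 , - 697/4, 262/13, 180.6, 786, 854 ] 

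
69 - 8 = 61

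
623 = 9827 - 9204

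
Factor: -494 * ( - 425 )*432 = 2^5 * 3^3*5^2*13^1*17^1 * 19^1 = 90698400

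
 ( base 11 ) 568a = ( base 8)16467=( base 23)e34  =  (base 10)7479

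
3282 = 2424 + 858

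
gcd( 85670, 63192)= 2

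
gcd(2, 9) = 1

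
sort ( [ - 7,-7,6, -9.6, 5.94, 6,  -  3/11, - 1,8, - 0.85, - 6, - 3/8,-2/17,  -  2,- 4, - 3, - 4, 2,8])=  [ - 9.6, - 7, - 7,  -  6,  -  4, - 4, - 3,  -  2,- 1, - 0.85, - 3/8,- 3/11, - 2/17, 2,5.94, 6, 6, 8 , 8]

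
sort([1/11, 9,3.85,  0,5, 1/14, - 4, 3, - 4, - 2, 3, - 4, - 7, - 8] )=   [ - 8, - 7 , - 4, - 4, - 4, - 2,0, 1/14, 1/11, 3,3,3.85,5,  9]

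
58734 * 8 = 469872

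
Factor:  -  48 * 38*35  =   - 2^5*3^1*5^1 *7^1*19^1= -  63840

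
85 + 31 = 116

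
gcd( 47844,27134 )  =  2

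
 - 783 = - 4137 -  - 3354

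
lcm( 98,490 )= 490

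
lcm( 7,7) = 7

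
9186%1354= 1062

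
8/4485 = 8/4485 = 0.00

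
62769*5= 313845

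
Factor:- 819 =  - 3^2*7^1*13^1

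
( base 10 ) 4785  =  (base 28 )62P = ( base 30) 59F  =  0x12b1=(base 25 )7GA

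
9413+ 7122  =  16535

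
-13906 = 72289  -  86195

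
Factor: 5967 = 3^3*13^1*17^1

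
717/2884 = 717/2884  =  0.25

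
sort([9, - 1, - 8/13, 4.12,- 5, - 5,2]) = [ - 5 ,-5, - 1, - 8/13,  2, 4.12, 9] 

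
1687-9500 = -7813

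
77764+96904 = 174668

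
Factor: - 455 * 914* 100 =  - 2^3*5^3*7^1*13^1*457^1 = - 41587000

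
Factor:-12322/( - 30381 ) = 2^1*3^( - 1)*13^(  -  1)*19^( - 1)*41^( - 1 )*61^1*101^1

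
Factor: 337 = 337^1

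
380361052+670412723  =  1050773775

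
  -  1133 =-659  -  474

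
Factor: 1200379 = 211^1*5689^1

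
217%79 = 59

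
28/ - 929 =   -  28/929 = - 0.03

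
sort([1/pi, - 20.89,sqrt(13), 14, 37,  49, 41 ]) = [ - 20.89,1/pi,sqrt(  13), 14 , 37,41,49]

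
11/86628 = 11/86628 = 0.00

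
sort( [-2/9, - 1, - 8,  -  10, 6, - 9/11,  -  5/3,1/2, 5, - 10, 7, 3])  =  [-10, - 10,-8, - 5/3,-1, - 9/11,-2/9 , 1/2 , 3,5 , 6,7 ] 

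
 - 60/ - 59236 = 15/14809 = 0.00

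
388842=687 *566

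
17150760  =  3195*5368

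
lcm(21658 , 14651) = 498134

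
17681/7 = 17681/7=2525.86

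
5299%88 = 19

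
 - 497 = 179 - 676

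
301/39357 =301/39357=   0.01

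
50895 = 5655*9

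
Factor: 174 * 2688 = 467712 = 2^8 * 3^2*7^1*29^1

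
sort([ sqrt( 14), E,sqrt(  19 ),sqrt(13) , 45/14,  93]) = [E,45/14 , sqrt( 13),sqrt(14),sqrt (19), 93]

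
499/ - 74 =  - 499/74 =- 6.74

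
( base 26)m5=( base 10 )577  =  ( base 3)210101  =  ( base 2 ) 1001000001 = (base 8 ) 1101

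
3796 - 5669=-1873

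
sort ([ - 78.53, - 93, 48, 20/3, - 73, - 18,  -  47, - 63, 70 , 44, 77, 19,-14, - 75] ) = [ - 93, - 78.53, - 75, - 73, - 63,  -  47, - 18 , - 14,20/3, 19 , 44, 48  ,  70, 77] 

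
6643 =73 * 91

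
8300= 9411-1111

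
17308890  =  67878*255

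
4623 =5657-1034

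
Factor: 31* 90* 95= 2^1*3^2*5^2*19^1*31^1 = 265050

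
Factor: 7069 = 7069^1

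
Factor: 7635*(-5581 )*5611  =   - 3^1 * 5^1*31^1 *181^1 * 509^1 * 5581^1 = - 239089956285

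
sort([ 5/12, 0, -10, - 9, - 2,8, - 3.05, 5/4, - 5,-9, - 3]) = [ - 10, - 9, - 9, - 5, - 3.05, - 3, - 2 , 0, 5/12,5/4, 8]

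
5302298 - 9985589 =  - 4683291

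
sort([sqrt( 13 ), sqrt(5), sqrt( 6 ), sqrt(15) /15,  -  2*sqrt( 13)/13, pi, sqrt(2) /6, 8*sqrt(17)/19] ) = [ - 2*sqrt(13)/13, sqrt ( 2 ) /6 , sqrt( 15)/15, 8 * sqrt (17)/19 , sqrt(5),sqrt ( 6), pi, sqrt(13) ] 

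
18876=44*429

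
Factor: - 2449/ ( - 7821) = 31/99 =3^ ( - 2 )*11^( - 1) * 31^1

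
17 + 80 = 97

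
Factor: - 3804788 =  - 2^2 * 13^1*19^1*3851^1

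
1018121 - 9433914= - 8415793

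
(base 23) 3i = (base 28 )33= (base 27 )36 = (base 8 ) 127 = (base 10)87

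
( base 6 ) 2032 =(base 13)28a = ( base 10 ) 452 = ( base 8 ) 704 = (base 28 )g4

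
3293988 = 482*6834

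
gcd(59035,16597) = 1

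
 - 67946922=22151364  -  90098286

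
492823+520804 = 1013627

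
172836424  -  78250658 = 94585766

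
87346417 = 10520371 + 76826046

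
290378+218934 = 509312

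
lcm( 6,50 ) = 150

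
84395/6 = 84395/6 =14065.83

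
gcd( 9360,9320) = 40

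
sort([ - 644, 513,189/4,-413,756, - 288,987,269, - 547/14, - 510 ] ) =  [ - 644, - 510, - 413, -288, - 547/14,189/4, 269,513,756  ,  987]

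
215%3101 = 215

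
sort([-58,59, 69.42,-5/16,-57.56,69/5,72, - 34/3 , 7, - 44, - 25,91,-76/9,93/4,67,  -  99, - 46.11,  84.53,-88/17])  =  [ -99,- 58, - 57.56,  -  46.11,- 44,-25,  -  34/3,  -  76/9, - 88/17, -5/16, 7,69/5,93/4,59,67,69.42,72,84.53,91]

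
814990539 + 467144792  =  1282135331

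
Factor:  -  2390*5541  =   - 13242990=- 2^1*3^1*5^1*239^1*1847^1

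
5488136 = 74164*74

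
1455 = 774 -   -  681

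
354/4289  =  354/4289  =  0.08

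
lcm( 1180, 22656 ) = 113280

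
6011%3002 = 7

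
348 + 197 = 545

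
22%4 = 2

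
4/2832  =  1/708 = 0.00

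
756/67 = 11 + 19/67 = 11.28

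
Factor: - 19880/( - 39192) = 3^( - 1)*5^1*7^1*23^ ( - 1 )= 35/69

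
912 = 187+725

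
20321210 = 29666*685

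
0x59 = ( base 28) 35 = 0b1011001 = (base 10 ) 89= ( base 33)2n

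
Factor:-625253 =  - 625253^1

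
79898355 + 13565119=93463474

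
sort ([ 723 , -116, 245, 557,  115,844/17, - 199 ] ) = [ - 199, - 116, 844/17,115,245, 557,723 ] 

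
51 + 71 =122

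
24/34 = 12/17 = 0.71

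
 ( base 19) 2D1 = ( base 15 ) 44A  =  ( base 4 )33022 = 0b1111001010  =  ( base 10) 970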